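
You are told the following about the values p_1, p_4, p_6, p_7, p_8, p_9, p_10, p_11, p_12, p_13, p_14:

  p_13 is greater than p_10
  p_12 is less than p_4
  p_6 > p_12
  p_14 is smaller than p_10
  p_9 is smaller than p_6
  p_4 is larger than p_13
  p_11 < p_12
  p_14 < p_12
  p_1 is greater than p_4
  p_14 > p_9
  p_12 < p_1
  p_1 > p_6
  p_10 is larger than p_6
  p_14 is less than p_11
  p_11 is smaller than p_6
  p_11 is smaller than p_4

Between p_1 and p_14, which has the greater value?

p_1

p_14 < p_11 and p_11 < p_12 give p_14 < p_12.
Then p_12 < p_6 extends the chain to p_6.
Then p_6 < p_10 extends the chain to p_10.
Then p_10 < p_13 extends the chain to p_13.
With p_13 < p_4: p_14 < p_11 < p_12 < p_6 < p_10 < p_13 < p_4.
With p_4 < p_1: p_14 < p_11 < p_12 < p_6 < p_10 < p_13 < p_4 < p_1.
So p_14 < p_1; p_1 is the larger of the two.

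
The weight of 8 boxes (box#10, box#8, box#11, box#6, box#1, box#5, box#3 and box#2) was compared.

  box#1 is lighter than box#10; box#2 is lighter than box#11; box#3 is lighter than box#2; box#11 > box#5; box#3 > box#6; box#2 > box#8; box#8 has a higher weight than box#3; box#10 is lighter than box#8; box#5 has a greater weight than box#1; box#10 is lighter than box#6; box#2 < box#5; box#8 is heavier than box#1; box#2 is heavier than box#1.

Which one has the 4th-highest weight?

Chaining the given pairs: box#1 < box#10 < box#6 < box#3 < box#8 < box#2 < box#5 < box#11.
The 4th largest is box#8.

box#8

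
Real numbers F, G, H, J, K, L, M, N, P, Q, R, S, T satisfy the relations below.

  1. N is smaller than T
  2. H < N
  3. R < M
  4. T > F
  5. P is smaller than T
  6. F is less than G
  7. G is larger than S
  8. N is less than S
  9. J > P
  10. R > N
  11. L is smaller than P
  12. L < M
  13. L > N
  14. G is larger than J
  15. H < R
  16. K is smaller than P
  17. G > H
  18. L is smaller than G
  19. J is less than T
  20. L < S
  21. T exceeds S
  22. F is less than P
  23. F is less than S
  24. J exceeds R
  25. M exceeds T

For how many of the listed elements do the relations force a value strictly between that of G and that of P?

1

Chaining upward from P reaches: J, T, M.
Chaining downward from G reaches: H, N, K, F, L, R, J, S.
Strictly between P and G are those in both lists: J — 1 element.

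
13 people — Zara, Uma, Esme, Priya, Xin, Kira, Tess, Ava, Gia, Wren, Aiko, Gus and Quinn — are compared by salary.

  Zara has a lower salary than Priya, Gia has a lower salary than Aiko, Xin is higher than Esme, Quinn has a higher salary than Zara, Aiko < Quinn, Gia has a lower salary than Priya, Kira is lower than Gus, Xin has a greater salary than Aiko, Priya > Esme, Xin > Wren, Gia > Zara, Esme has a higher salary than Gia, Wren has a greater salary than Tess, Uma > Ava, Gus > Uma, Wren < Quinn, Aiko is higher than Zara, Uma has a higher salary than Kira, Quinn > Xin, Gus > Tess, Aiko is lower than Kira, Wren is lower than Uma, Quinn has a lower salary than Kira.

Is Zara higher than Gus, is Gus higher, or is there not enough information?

Zara < Gia and Gia < Aiko give Zara < Aiko.
With Aiko < Xin: Zara < Gia < Aiko < Xin.
Then Xin < Quinn extends the chain to Quinn.
Then Quinn < Kira extends the chain to Kira.
Then Kira < Uma extends the chain to Uma.
Then Uma < Gus extends the chain to Gus.
So Gus is higher.

Gus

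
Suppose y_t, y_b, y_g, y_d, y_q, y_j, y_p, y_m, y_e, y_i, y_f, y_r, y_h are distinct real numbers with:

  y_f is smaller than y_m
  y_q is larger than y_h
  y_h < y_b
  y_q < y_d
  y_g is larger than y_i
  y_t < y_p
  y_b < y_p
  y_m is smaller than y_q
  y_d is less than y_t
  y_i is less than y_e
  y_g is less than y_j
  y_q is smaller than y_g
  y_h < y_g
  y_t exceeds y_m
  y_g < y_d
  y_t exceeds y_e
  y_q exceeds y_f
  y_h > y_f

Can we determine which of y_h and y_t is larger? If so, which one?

y_h < y_q < y_g < y_d < y_t, by transitivity through y_q, y_g, y_d.
So y_t is larger.

y_t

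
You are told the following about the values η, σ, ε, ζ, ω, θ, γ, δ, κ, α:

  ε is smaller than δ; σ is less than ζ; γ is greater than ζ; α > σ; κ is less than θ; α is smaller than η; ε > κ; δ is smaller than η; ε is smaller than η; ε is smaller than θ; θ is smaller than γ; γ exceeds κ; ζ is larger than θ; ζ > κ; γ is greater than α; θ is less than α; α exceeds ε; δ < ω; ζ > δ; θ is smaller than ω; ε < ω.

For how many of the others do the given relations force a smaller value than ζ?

5

Directly below ζ: κ, σ, δ, θ.
One step further: ε (5 so far).
Nothing else is reachable below ζ; 5 in all.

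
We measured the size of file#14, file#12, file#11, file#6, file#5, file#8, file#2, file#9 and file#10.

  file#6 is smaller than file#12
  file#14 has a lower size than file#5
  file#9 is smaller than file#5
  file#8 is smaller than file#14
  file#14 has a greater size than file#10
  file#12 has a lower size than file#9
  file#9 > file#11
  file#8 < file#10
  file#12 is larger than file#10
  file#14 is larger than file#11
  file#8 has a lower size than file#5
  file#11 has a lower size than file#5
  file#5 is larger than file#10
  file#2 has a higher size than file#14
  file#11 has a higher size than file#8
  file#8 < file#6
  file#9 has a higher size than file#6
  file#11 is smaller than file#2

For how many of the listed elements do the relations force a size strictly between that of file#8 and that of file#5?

Chaining upward from file#8 reaches: file#10, file#11, file#14, file#6, file#12, file#2, file#9.
Chaining downward from file#5 reaches: file#10, file#11, file#14, file#6, file#12, file#9.
Strictly between file#8 and file#5 are those in both lists: file#10, file#11, file#14, file#6, file#12, file#9 — 6 elements.

6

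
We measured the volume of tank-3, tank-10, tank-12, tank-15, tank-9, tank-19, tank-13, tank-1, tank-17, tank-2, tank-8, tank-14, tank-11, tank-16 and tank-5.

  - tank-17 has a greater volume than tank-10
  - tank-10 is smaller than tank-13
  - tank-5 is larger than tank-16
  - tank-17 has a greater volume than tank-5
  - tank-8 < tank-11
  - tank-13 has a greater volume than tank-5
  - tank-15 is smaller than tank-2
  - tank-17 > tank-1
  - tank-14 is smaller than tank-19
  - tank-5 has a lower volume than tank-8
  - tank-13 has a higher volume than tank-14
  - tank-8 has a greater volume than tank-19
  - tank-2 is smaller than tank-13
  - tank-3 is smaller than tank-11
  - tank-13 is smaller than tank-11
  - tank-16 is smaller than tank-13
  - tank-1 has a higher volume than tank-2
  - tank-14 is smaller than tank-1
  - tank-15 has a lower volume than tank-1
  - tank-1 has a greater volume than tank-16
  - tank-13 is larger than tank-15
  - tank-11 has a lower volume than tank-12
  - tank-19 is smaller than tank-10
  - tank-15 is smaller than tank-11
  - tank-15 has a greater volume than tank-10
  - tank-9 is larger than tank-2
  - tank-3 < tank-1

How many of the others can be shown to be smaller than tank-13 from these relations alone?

Directly below tank-13: tank-14, tank-16, tank-10, tank-15, tank-2, tank-5.
One step further: tank-19 (7 so far).
Nothing else is reachable below tank-13; 7 in all.

7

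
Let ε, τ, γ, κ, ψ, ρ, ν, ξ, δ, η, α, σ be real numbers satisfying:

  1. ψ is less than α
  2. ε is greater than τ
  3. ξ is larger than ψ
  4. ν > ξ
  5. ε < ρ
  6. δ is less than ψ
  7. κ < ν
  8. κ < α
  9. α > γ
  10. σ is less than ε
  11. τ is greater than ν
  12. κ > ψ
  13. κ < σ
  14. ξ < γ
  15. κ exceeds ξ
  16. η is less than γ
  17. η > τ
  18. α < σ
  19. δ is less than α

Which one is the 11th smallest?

ε

Chaining the given pairs: δ < ψ < ξ < κ < ν < τ < η < γ < α < σ < ε < ρ.
The 11th smallest is ε.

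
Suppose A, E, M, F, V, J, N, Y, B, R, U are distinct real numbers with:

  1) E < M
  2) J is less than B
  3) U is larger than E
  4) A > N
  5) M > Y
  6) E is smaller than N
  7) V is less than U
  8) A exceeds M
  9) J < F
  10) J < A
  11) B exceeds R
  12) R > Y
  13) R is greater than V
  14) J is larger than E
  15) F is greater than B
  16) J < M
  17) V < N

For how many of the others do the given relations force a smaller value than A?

6

Directly below A: J, M, N.
One step further: Y, V, E (6 so far).
No other element is forced below A by the given relations, so the count is 6.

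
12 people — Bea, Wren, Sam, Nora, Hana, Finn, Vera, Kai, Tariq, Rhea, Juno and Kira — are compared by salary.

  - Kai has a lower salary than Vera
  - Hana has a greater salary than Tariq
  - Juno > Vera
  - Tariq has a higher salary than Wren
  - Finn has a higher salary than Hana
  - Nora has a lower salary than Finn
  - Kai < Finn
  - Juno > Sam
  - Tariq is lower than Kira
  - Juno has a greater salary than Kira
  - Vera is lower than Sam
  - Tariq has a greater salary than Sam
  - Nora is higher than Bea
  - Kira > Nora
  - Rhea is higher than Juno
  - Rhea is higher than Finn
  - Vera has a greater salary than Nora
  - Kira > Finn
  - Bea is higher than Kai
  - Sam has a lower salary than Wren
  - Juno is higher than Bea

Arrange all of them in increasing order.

Nothing is placed below Kai, so it is least; from there Kai < Bea; Bea < Nora; Nora < Vera; Vera < Sam; Sam < Wren; Wren < Tariq; Tariq < Hana; Hana < Finn; Finn < Kira; Kira < Juno; Juno < Rhea, each given directly.

Kai < Bea < Nora < Vera < Sam < Wren < Tariq < Hana < Finn < Kira < Juno < Rhea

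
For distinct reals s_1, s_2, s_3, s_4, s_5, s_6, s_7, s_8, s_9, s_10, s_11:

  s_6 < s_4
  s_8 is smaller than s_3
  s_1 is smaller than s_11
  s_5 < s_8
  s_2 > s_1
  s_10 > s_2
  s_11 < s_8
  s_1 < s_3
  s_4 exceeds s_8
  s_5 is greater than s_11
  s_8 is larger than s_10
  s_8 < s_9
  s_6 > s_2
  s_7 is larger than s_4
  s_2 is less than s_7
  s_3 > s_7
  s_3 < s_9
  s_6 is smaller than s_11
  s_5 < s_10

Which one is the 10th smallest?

s_3

Chaining the given pairs: s_1 < s_2 < s_6 < s_11 < s_5 < s_10 < s_8 < s_4 < s_7 < s_3 < s_9.
The 10th smallest is s_3.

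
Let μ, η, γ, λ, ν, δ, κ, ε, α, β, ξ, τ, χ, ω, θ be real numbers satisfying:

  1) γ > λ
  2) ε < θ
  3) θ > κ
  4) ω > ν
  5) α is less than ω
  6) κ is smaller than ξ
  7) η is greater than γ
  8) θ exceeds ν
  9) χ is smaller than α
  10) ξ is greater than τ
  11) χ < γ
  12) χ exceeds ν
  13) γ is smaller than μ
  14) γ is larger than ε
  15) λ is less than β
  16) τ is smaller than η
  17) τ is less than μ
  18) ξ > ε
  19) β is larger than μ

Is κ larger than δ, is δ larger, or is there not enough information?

Following every chain through δ: nothing is chained to δ.
κ is not reached, and no chain runs the other way from κ to δ.
So the given relations leave the order of δ and κ undetermined.

undetermined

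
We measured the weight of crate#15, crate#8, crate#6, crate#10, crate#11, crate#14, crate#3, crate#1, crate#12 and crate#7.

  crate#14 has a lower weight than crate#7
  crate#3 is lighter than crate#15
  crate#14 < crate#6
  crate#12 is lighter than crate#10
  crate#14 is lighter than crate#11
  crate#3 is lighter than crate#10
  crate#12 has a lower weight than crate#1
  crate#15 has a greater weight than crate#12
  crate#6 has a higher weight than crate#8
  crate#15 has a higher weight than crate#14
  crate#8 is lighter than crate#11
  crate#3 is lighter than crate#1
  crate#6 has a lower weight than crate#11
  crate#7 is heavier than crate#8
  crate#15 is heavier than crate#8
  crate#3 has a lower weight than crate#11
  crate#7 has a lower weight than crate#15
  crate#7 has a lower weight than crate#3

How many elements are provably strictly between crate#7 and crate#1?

Chaining upward from crate#7 reaches: crate#3, crate#15, crate#11, crate#10.
Chaining downward from crate#1 reaches: crate#14, crate#8, crate#3, crate#12.
Strictly between crate#7 and crate#1 are those in both lists: crate#3 — 1 element.

1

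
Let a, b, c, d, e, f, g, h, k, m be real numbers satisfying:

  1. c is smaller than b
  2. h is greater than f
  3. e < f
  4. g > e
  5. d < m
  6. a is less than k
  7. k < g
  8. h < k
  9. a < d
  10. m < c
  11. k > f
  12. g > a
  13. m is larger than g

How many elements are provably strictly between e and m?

4

The relations place e below m. An element lies strictly between them when it is forced above e and also forced below m.
Above e: {f, h, k, g, c, b}. Below m: {f, h, a, k, d, g}.
Intersection: {f, h, k, g} — 4.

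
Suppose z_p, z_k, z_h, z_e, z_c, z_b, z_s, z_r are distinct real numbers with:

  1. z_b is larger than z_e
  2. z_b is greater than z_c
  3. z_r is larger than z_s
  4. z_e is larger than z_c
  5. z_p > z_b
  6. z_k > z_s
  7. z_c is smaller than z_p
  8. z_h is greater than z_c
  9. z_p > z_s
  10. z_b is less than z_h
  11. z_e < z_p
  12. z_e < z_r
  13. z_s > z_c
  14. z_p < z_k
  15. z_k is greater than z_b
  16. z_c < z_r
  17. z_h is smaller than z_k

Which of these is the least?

z_e is not least since z_c < z_e; z_b is not least since z_e < z_b; z_s is not least since z_c < z_s; z_h is not least since z_b < z_h; z_p is not least since z_e < z_p; z_r is not least since z_c < z_r; z_k is not least since z_b < z_k.
Only z_c has nothing below it, so z_c is the least.

z_c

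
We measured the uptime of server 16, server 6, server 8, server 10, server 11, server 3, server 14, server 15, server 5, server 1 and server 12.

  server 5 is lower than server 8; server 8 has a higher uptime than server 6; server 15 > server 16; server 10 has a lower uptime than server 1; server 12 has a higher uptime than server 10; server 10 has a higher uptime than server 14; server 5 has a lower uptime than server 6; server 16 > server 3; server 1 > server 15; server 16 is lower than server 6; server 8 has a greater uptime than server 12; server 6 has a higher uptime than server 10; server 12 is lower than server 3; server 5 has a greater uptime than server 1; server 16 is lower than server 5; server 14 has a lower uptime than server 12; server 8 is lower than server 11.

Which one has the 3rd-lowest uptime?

server 12

Chaining the given pairs: server 14 < server 10 < server 12 < server 3 < server 16 < server 15 < server 1 < server 5 < server 6 < server 8 < server 11.
Counting 3 from the smallest end gives server 12.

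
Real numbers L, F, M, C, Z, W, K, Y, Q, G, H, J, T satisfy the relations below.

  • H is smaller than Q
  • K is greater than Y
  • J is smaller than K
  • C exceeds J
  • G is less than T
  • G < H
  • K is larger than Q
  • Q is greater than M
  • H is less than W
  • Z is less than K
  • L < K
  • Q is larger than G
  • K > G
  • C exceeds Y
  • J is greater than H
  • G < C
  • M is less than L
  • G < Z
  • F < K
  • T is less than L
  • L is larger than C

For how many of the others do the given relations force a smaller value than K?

11

The elements the relations force below K are G, H, T, F, M, Q, Z, Y, J, C, L — no chain reaches any other.
That is 11.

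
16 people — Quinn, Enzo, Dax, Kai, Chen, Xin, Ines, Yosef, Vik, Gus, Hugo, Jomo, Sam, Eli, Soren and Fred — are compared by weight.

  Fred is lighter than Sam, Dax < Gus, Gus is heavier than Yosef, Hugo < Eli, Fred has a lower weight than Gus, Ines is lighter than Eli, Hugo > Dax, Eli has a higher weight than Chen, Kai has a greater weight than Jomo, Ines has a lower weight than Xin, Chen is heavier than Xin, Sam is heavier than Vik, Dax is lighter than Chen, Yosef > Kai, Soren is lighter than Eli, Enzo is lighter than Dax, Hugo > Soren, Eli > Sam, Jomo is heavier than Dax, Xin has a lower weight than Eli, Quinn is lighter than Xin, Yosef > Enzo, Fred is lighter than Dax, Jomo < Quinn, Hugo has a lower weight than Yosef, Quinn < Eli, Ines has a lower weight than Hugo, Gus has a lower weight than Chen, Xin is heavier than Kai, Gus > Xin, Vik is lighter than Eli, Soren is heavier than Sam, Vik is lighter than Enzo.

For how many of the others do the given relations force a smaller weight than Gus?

From Gus the given relations immediately reach Fred, Dax, Xin, Yosef.
From those, Enzo, Ines, Quinn, Hugo, Kai — 9 in total.
From those, Vik, Jomo, Soren — 12 in total.
From those, Sam — 13 in total.
Nothing else is reachable below Gus; 13 in all.

13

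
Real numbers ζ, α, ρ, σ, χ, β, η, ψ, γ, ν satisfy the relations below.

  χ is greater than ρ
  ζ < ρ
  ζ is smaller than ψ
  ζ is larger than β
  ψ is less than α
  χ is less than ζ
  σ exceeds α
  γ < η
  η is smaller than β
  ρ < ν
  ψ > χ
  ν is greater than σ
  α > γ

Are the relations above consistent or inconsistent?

inconsistent

Chaining the given relations yields ζ < ρ < χ, so ζ < χ. But one relation states χ < ζ. These cannot both hold.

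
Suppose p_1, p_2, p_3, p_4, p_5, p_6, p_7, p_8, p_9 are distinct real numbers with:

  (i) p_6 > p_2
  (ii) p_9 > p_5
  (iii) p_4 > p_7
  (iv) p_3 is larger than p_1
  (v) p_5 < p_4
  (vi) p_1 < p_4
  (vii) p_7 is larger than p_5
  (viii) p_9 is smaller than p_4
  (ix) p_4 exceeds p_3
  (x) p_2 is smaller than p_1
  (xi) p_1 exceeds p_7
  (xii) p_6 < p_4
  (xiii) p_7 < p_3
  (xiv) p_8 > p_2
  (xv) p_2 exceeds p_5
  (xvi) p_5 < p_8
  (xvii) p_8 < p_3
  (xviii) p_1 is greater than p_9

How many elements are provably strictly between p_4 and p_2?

Chaining upward from p_2 reaches: p_1, p_8, p_3, p_6.
Chaining downward from p_4 reaches: p_5, p_7, p_9, p_1, p_8, p_3, p_6.
Strictly between p_2 and p_4 are those in both lists: p_1, p_8, p_3, p_6 — 4 elements.

4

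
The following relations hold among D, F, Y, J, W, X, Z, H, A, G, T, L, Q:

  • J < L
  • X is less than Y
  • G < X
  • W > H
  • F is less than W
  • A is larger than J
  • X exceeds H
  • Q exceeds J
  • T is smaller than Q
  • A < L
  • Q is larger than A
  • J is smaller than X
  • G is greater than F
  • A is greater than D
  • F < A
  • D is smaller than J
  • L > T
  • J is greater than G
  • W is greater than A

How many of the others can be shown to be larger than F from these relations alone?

Directly above F: G, A, W.
One step further: J, X, L, Q (7 so far).
One step further: Y (8 so far).
Nothing else is reachable above F; 8 in all.

8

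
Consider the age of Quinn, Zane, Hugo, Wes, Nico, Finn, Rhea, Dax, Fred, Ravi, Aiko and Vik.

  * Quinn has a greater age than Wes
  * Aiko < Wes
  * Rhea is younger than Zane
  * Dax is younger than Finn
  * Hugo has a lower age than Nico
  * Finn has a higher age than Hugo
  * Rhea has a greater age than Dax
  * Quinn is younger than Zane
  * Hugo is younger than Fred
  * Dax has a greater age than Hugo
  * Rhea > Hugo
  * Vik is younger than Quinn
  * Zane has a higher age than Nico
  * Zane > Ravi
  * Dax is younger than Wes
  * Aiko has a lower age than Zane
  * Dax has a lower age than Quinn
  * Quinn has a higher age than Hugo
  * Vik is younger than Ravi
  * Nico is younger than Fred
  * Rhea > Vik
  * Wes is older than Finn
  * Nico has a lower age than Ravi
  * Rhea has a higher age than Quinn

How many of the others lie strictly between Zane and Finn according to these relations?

3

Chaining upward from Finn reaches: Wes, Quinn, Rhea.
Chaining downward from Zane reaches: Hugo, Vik, Nico, Dax, Aiko, Ravi, Wes, Quinn, Rhea.
Strictly between Finn and Zane are those in both lists: Wes, Quinn, Rhea — 3 elements.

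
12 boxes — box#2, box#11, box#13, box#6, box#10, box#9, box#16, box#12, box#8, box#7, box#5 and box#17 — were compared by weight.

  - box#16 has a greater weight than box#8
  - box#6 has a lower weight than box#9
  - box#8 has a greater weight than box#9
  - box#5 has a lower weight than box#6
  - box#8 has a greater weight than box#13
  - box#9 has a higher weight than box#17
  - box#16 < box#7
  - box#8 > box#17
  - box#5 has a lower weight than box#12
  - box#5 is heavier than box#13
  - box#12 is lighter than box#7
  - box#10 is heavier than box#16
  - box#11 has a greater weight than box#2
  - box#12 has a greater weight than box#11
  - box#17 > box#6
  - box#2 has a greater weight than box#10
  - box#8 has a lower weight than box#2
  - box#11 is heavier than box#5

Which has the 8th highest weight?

box#9

The consecutive relations fix a unique order: box#13 < box#5 < box#6 < box#17 < box#9 < box#8 < box#16 < box#10 < box#2 < box#11 < box#12 < box#7.
Counting 8 from the largest end gives box#9.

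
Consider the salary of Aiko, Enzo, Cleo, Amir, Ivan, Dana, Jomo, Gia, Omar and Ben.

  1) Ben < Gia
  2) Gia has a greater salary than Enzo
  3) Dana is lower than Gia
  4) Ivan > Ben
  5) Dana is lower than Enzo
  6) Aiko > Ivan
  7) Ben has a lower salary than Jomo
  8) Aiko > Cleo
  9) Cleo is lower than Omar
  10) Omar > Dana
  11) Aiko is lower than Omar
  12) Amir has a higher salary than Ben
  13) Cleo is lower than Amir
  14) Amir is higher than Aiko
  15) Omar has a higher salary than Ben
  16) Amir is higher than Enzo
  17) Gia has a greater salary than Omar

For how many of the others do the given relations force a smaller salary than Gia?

7

From Gia the given relations immediately reach Dana, Ben, Omar, Enzo.
From those, Cleo, Aiko — 6 in total.
From those, Ivan — 7 in total.
No other element is forced below Gia by the given relations, so the count is 7.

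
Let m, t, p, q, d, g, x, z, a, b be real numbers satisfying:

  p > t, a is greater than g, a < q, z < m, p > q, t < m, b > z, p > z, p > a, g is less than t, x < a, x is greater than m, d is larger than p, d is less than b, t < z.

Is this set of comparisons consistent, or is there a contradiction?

The single ordering g < t < z < m < x < a < q < p < d < b satisfies every listed relation, so no contradiction arises.

consistent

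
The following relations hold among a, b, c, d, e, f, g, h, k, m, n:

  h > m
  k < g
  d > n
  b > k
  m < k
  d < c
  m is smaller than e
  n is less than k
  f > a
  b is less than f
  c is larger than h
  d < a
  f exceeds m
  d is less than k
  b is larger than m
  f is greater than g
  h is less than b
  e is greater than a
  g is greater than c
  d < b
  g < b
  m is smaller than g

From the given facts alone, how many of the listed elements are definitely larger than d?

From d the given relations immediately reach a, c, k, b.
From those, e, g, f — 7 in total.
Nothing else is reachable above d; 7 in all.

7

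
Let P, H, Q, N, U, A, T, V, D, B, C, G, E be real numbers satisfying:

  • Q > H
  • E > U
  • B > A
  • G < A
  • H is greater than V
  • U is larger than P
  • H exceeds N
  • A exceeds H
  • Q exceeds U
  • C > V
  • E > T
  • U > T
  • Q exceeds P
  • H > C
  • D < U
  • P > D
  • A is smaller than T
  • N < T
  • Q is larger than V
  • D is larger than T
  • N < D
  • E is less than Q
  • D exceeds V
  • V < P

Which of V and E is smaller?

V

V < C < H < A < T < D < P < U < E, by transitivity through C, H, A, T, D, P, U.
So V < E; V is the smaller of the two.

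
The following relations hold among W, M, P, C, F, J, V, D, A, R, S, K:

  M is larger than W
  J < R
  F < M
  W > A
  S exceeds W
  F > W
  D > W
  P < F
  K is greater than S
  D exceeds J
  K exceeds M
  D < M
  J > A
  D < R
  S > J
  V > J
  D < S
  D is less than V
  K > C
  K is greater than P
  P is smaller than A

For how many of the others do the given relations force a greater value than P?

The elements the relations force above P are A, W, F, J, D, S, V, M, K, R — no chain reaches any other.
That is 10.

10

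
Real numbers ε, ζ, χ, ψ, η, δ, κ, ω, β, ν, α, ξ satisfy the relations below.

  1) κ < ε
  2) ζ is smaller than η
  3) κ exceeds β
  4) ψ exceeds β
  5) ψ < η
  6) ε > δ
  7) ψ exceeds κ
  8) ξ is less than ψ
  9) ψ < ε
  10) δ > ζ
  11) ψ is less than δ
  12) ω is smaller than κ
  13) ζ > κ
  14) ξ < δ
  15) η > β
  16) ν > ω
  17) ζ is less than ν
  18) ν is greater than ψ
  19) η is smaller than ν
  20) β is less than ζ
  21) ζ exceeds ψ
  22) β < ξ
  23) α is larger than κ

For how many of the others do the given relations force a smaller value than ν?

The elements the relations force below ν are β, ξ, ω, κ, ψ, ζ, η — no chain reaches any other.
That is 7.

7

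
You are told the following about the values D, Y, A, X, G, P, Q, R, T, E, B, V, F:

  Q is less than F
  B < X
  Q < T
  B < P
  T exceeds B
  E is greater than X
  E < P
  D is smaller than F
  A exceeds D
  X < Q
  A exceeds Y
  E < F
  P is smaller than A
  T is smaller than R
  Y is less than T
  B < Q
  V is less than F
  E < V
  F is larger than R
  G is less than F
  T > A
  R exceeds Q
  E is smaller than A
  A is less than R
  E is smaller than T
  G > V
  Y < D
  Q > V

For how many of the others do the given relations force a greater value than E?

Directly above E: V, P, A, T, F.
One step further: G, Q, R (8 so far).
No other element is forced above E by the given relations, so the count is 8.

8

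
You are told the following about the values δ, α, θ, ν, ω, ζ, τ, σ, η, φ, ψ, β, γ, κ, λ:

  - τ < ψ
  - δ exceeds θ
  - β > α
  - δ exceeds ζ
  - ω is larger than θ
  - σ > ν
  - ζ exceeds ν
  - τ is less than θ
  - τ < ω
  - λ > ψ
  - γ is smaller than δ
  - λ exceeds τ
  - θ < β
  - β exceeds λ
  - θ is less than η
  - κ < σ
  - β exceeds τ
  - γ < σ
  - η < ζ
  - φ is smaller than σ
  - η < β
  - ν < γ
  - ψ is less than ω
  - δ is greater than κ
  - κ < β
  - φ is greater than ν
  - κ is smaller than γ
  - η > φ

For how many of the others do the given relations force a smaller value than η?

4

From η the given relations immediately reach θ, φ.
From those, τ, ν — 4 in total.
Nothing else is reachable below η; 4 in all.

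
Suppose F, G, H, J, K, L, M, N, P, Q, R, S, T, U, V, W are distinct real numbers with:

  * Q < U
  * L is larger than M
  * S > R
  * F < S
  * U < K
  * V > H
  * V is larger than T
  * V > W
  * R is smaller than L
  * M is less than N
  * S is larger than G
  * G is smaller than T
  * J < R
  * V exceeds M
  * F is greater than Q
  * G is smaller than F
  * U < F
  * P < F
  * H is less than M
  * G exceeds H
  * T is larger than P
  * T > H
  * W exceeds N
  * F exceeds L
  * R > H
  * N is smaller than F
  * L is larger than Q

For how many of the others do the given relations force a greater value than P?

From P the given relations immediately reach F, T.
From those, V, S — 4 in total.
Nothing else is reachable above P; 4 in all.

4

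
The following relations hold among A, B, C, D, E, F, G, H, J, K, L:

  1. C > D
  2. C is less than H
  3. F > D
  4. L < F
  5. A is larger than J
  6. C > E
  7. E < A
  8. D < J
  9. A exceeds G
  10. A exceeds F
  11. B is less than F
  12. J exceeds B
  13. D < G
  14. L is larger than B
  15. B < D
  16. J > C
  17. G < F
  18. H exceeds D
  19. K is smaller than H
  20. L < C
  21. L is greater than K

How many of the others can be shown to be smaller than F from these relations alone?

5

The elements the relations force below F are B, K, D, L, G — no chain reaches any other.
That is 5.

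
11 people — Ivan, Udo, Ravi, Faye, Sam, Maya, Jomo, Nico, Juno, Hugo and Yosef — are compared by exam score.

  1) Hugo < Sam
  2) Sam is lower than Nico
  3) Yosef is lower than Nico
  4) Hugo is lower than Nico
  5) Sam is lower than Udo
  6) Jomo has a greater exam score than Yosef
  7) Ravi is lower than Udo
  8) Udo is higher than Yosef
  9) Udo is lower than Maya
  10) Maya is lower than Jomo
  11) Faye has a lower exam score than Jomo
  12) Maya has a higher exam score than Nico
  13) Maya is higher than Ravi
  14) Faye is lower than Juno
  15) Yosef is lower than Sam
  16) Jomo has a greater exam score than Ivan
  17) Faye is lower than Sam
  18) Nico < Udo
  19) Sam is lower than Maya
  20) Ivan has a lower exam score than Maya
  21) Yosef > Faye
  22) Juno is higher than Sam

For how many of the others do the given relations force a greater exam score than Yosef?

6

The elements the relations force above Yosef are Sam, Juno, Nico, Udo, Maya, Jomo — no chain reaches any other.
That is 6.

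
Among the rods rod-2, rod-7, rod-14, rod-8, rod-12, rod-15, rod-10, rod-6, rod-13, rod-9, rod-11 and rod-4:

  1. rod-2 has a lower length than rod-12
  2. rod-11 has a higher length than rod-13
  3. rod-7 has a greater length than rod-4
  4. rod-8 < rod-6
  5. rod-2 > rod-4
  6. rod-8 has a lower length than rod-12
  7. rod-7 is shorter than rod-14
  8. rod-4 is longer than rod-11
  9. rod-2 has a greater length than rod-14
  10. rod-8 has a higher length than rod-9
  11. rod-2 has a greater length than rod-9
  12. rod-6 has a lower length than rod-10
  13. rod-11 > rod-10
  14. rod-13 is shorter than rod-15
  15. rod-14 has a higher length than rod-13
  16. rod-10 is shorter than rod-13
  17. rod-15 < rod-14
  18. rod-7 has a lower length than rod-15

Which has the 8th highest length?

rod-13

The consecutive relations fix a unique order: rod-9 < rod-8 < rod-6 < rod-10 < rod-13 < rod-11 < rod-4 < rod-7 < rod-15 < rod-14 < rod-2 < rod-12.
Counting 8 from the largest end gives rod-13.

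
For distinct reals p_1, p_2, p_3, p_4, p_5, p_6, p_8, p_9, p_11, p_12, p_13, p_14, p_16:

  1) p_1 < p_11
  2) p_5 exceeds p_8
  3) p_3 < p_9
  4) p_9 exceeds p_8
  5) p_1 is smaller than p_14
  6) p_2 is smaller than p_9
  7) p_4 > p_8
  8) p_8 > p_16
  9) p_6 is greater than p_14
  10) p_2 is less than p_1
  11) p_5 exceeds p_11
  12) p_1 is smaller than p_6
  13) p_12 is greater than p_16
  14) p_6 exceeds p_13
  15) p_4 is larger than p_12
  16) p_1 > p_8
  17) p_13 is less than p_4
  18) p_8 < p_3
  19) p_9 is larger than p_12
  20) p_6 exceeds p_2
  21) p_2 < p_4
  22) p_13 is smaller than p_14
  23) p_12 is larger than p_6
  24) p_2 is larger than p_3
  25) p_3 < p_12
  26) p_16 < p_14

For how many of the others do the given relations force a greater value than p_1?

The elements the relations force above p_1 are p_11, p_14, p_5, p_6, p_12, p_9, p_4 — no chain reaches any other.
That is 7.

7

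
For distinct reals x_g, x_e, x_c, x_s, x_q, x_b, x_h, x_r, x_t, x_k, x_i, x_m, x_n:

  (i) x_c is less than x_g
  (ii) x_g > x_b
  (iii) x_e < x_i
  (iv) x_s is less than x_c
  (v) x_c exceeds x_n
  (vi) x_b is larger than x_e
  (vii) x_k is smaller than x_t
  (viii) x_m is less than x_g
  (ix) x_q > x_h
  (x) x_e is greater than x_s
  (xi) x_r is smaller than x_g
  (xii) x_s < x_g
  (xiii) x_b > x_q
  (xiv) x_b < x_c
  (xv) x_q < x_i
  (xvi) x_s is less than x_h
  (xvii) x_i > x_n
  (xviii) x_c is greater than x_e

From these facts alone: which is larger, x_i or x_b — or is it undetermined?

Following every chain through x_i: below x_i we get x_s, x_h, x_q, x_e, x_n.
x_b is not reached, and no chain runs the other way from x_b to x_i.
So the given relations leave the order of x_i and x_b undetermined.

undetermined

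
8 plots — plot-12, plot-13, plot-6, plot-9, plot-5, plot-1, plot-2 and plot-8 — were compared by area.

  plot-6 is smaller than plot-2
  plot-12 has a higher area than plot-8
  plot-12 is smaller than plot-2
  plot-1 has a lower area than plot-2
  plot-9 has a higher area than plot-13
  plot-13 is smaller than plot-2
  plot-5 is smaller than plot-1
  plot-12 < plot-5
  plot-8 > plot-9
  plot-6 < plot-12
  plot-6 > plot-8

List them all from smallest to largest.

Nothing is placed below plot-13, so it is least; from there plot-13 < plot-9; plot-9 < plot-8; plot-8 < plot-6; plot-6 < plot-12; plot-12 < plot-5; plot-5 < plot-1; plot-1 < plot-2, each given directly.

plot-13 < plot-9 < plot-8 < plot-6 < plot-12 < plot-5 < plot-1 < plot-2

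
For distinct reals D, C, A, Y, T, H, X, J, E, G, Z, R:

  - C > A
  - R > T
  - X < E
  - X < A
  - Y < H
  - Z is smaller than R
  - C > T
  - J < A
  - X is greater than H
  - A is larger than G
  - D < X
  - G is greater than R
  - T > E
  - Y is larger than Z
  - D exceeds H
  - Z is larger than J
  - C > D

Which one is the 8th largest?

D

The consecutive relations fix a unique order: J < Z < Y < H < D < X < E < T < R < G < A < C.
Counting 8 from the largest end gives D.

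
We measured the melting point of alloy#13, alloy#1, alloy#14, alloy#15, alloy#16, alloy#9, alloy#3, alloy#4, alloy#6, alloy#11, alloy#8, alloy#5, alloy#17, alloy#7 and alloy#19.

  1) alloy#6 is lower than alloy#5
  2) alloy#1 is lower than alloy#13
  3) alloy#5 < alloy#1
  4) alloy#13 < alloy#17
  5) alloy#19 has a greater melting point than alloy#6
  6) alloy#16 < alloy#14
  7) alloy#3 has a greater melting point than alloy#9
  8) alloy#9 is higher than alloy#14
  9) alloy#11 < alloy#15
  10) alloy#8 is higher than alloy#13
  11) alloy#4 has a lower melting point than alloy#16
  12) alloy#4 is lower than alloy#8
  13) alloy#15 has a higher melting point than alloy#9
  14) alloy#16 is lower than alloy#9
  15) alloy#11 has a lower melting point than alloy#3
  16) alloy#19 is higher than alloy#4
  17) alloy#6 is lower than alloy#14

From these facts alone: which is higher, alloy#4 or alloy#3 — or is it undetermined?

alloy#3

Link the given pairs in sequence: alloy#4 < alloy#16; alloy#16 < alloy#14; alloy#14 < alloy#9; alloy#9 < alloy#3.
Together: alloy#4 < alloy#16 < alloy#14 < alloy#9 < alloy#3.
So alloy#3 is higher.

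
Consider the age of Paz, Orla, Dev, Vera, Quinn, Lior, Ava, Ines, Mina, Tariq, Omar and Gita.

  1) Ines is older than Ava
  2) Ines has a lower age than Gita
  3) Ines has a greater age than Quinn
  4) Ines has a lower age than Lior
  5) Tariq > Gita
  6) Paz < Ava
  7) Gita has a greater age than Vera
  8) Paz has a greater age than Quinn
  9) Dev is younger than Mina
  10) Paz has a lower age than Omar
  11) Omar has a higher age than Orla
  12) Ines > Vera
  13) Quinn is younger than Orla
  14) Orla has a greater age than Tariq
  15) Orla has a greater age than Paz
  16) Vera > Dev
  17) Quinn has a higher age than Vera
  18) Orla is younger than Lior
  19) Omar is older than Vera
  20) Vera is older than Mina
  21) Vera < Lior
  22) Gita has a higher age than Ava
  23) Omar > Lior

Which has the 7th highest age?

Ava

Chaining the given pairs: Dev < Mina < Vera < Quinn < Paz < Ava < Ines < Gita < Tariq < Orla < Lior < Omar.
Counting 7 from the largest end gives Ava.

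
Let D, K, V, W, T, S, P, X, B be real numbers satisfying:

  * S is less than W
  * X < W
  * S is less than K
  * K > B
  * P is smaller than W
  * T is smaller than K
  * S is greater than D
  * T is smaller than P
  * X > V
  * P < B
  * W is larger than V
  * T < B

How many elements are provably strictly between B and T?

The relations place T below B. An element lies strictly between them when it is forced above T and also forced below B.
Above T: {P, W, K}. Below B: {P}.
Intersection: {P} — 1.

1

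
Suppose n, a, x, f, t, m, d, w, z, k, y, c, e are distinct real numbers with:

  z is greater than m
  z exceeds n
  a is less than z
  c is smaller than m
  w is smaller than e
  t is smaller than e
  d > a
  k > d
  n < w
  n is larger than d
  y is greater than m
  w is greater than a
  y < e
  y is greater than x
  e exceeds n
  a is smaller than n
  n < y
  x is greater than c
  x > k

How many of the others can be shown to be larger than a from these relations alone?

From a the given relations immediately reach d, n, w, z.
From those, k, y, e — 7 in total.
From those, x — 8 in total.
No other element is forced above a by the given relations, so the count is 8.

8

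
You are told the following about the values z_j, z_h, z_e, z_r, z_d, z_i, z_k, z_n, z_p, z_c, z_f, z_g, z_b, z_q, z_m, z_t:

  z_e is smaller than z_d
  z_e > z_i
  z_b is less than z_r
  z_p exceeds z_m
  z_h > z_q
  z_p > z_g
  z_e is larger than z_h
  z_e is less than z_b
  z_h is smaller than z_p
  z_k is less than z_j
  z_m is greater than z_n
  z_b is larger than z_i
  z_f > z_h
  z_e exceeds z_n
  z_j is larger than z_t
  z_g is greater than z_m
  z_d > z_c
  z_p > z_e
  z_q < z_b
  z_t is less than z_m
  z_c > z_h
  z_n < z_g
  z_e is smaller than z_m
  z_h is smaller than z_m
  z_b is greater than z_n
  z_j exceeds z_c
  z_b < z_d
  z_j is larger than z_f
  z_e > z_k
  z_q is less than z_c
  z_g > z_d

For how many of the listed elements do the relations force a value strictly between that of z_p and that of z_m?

1

Chaining upward from z_m reaches: z_g.
Chaining downward from z_p reaches: z_i, z_q, z_h, z_c, z_k, z_n, z_e, z_t, z_b, z_d, z_g.
Strictly between z_m and z_p are those in both lists: z_g — 1 element.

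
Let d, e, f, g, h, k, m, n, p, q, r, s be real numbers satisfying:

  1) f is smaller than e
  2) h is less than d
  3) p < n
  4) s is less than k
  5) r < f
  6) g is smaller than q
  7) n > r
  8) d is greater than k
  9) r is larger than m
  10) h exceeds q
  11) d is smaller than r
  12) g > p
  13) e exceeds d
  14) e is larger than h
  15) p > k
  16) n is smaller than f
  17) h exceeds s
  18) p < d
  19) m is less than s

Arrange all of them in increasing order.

Nothing is placed below m, so it is least; from there m < s; s < k; k < p; p < g; g < q; q < h; h < d; d < r; r < n; n < f; f < e, each given directly.

m < s < k < p < g < q < h < d < r < n < f < e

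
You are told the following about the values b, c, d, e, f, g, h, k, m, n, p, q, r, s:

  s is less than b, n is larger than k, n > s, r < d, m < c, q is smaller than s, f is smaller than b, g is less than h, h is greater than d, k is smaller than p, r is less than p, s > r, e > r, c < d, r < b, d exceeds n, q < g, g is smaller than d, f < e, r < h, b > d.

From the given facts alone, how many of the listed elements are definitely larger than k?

5

The elements the relations force above k are n, p, d, h, b — no chain reaches any other.
That is 5.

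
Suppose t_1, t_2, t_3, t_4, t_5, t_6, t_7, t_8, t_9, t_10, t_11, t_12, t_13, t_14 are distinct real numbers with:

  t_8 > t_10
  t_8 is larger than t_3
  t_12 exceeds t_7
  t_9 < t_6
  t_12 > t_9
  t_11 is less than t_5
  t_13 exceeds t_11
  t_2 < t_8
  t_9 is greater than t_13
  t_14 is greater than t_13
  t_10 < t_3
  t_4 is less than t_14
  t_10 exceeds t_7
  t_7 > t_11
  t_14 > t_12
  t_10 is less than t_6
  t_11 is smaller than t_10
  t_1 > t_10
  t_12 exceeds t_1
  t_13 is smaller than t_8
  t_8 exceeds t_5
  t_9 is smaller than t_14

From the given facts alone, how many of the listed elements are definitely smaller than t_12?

Directly below t_12: t_7, t_9, t_1.
One step further: t_11, t_13, t_10 (6 so far).
No other element is forced below t_12 by the given relations, so the count is 6.

6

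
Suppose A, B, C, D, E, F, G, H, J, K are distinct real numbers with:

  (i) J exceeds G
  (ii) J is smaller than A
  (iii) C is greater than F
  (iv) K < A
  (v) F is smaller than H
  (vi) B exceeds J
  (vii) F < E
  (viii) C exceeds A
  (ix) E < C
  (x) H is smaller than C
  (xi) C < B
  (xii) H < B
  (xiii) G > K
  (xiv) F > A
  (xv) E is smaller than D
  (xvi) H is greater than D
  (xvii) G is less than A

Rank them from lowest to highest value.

Nothing is placed below K, so it is least; from there K < G; G < J; J < A; A < F; F < E; E < D; D < H; H < C; C < B, each given directly.

K < G < J < A < F < E < D < H < C < B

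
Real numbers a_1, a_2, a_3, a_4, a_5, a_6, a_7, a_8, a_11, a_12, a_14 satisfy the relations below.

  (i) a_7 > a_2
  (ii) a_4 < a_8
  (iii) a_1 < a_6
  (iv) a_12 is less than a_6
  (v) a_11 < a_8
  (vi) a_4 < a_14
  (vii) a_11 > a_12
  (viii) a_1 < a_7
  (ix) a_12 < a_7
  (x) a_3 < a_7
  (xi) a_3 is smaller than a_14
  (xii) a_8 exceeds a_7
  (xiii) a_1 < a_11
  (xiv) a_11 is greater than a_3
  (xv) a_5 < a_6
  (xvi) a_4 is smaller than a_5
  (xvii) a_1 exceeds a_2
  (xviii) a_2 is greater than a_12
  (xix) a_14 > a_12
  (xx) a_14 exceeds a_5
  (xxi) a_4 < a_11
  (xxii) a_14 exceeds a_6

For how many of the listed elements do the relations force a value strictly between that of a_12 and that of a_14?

3

Chaining upward from a_12 reaches: a_2, a_1, a_6, a_7, a_11, a_8.
Chaining downward from a_14 reaches: a_4, a_3, a_5, a_2, a_1, a_6.
Strictly between a_12 and a_14 are those in both lists: a_2, a_1, a_6 — 3 elements.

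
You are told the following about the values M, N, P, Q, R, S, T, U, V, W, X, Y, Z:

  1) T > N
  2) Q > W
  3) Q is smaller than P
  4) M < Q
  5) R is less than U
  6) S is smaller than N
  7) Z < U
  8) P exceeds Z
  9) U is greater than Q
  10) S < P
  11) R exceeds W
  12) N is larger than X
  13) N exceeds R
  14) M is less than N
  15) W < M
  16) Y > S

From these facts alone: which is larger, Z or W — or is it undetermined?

Following every chain through Z: above Z we get P, U.
W is not reached, and no chain runs the other way from W to Z.
So the given relations leave the order of Z and W undetermined.

undetermined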